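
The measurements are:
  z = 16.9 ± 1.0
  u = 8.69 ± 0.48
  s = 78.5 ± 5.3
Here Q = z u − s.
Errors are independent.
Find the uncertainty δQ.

13.0

Let p = z·u = 147. δp/p = √((1·δz/z)² + (1·δu/u)²) = √(0.00350 + 0.00305) = 0.0809, so δp = 11.9.
Q = p − s: δQ = √(δp² + δs²) = √(141 + 28.1) = 13.0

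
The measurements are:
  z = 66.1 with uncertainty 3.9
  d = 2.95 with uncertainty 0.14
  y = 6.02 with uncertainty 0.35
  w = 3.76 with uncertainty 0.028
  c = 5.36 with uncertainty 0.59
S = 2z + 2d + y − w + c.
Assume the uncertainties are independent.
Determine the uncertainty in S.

7.84

Absolute uncertainties add in quadrature for a linear combination:
  (2·δz)² = 60.8;  (2·δd)² = 0.0784;  (δy)² = 0.122;  (δw)² = 0.000784;  (δc)² = 0.348
δS = √(61.4) = 7.84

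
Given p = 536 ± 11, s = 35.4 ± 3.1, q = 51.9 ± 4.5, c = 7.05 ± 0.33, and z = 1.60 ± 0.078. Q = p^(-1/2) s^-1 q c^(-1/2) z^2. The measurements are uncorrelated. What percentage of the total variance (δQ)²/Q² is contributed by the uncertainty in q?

29.7%

(δQ/Q)² = (−½·δp/p)² + (-1·δs/s)² + (1·δq/q)² + (−½·δc/c)² + (2·δz/z)²
  p term: (-0.5×0.0205)² = 0.000105
  s term: (-1×0.0876)² = 0.00767
  q term: (1×0.0867)² = 0.00752
  c term: (-0.5×0.0468)² = 0.000548
  z term: (2×0.0487)² = 0.00951
Total = 0.0253. Share from q = 0.00752/0.0253 = 0.297.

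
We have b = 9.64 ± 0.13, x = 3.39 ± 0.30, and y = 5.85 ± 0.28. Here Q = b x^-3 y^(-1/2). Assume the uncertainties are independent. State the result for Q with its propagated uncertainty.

0.102 ± 0.0273

Q is a product of powers, so relative uncertainties combine in quadrature:
  (1·δb/b)² = (1×0.0135)² = 0.000182;  (-3·δx/x)² = (-3×0.0885)² = 0.0705;  (−½·δy/y)² = (-0.5×0.0479)² = 0.000573
δQ/Q = √(0.0712) = 0.267
Q = 0.102, so δQ = 0.267 × 0.102 = 0.0273.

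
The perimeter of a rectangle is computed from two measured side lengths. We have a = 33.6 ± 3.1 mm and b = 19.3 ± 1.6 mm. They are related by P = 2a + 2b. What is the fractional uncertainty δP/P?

0.0659

Each term contributes (cᵢ δxᵢ)² to (δP)²:
  (2·δa)² = 38.4;  (2·δb)² = 10.2
δP = √(48.7) = 6.98 mm
P = 106 mm, so δP/P = 6.98/106 = 0.0659.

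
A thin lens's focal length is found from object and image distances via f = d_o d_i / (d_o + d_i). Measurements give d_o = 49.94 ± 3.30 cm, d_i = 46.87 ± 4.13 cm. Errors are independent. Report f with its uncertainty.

∂f/∂d_o = (d_i/(d_o+d_i))² = 0.234;  ∂f/∂d_i = (d_o/(d_o+d_i))² = 0.266
δf = √((∂f/∂d_o · δd_o)² + (∂f/∂d_i · δd_i)²) = √(0.598 + 1.21) = 1.34 cm
f = 24.18 cm.

24.18 ± 1.34 cm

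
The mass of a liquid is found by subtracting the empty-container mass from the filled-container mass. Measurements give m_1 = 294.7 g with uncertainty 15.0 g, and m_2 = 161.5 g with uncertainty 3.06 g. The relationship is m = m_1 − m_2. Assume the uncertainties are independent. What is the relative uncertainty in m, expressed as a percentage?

Each term contributes (cᵢ δxᵢ)² to (δm)²:
  (δm_1)² = 225;  (δm_2)² = 9.36
δm = √(234) = 15.3 g
m = 133.2 g, so δm/m = 15.3/133.2 = 0.115.

11.5%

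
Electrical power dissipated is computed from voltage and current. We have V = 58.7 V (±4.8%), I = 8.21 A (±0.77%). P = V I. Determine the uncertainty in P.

23.4 W

Products/powers → add relative errors in quadrature, weighted by exponent:
  (1·δV/V)² = (1×0.0480)² = 0.00230;  (1·δI/I)² = (1×0.00770)² = 5.93e-05
δP/P = √(0.00236) = 0.0486
P = 482 W, so δP = 0.0486 × 482 = 23.4 W.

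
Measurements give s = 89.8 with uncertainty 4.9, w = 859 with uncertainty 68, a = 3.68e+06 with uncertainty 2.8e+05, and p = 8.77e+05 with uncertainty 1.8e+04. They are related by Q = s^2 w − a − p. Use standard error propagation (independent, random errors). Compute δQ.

9.75e+05

Let h = s^2·w = 6.93e+06. δh/h = √((2·δs/s)² + (1·δw/w)²) = √(0.0119 + 0.00627) = 0.135, so δh = 9.34e+05.
Q = h − a − p: δQ = √(δh² + δa² + δp²) = √(8.72e+11 + 7.84e+10 + 3.24e+08) = 9.75e+05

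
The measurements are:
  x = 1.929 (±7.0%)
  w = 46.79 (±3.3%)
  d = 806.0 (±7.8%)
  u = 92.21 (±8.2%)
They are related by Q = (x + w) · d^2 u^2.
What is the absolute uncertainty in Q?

6.15e+10

Let h = x + w = 48.72. δh = √(δx² + δw²) = √(0.0182 + 2.38) = 1.55, so δh/h = 0.0318.
Q is then a monomial in h, d, u:
δQ/Q = √((δh/h)² + (2·δd/d)² + (2·δu/u)²) = √(0.00101 + 0.0243 + 0.0269) = 0.229
Q = 2.691e+11, so δQ = 0.229 × 2.691e+11 = 6.15e+10.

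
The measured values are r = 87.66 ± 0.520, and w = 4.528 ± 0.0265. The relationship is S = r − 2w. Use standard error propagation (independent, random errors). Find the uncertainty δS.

Each term contributes (cᵢ δxᵢ)² to (δS)²:
  (δr)² = 0.270;  (2·δw)² = 0.00281
δS = √(0.273) = 0.523

0.523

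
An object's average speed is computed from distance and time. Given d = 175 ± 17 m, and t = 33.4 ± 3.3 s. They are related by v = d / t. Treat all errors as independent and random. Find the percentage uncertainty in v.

13.9%

Products/powers → add relative errors in quadrature, weighted by exponent:
  (1·δd/d)² = (1×0.0971)² = 0.00944;  (-1·δt/t)² = (-1×0.0988)² = 0.00976
δv/v = √(0.0192) = 0.139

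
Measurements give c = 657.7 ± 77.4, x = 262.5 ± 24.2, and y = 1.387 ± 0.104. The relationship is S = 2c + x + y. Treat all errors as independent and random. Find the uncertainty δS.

Sums and differences: (δS)² = Σ (cᵢ δxᵢ)².
  (2·δc)² = 24000;  (δx)² = 586;  (δy)² = 0.0108
δS = √(24500) = 157

157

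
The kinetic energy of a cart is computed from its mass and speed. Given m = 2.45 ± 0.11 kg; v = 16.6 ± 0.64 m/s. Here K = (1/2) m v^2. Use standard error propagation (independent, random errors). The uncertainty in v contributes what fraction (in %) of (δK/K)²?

74.7%

(δK/K)² = (1·δm/m)² + (2·δv/v)²
  m term: (1×0.0449)² = 0.00202
  v term: (2×0.0386)² = 0.00595
Total = 0.00796. Share from v = 0.00595/0.00796 = 0.747.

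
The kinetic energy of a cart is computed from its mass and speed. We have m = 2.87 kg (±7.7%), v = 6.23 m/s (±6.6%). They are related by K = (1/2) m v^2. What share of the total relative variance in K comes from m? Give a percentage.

25.4%

(δK/K)² = (1·δm/m)² + (2·δv/v)²
  m term: (1×0.0770)² = 0.00593
  v term: (2×0.0660)² = 0.0174
Total = 0.0234. Share from m = 0.00593/0.0234 = 0.254.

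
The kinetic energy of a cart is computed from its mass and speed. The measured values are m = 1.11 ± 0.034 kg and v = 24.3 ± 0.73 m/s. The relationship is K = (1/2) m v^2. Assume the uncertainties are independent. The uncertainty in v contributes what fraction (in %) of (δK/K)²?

79.4%

(δK/K)² = (1·δm/m)² + (2·δv/v)²
  m term: (1×0.0306)² = 0.000938
  v term: (2×0.0300)² = 0.00361
Total = 0.00455. Share from v = 0.00361/0.00455 = 0.794.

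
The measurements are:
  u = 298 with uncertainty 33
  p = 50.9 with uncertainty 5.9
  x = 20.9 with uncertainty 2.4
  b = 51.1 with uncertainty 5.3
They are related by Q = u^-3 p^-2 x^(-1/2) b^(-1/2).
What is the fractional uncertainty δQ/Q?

Relative error in a monomial: (δQ/Q)² = Σ (nᵢ · δxᵢ/xᵢ)².
  (-3·δu/u)² = (-3×0.111)² = 0.110;  (-2·δp/p)² = (-2×0.116)² = 0.0537;  (−½·δx/x)² = (-0.5×0.115)² = 0.00330;  (−½·δb/b)² = (-0.5×0.104)² = 0.00269
δQ/Q = √(0.170) = 0.412

0.412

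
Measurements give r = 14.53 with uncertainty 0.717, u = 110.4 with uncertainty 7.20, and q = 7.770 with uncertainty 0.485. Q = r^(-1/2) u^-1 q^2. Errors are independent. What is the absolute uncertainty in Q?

0.0205

Each factor contributes (exponent × relative error)² to (δQ/Q)²:
  (−½·δr/r)² = (-0.5×0.0493)² = 0.000609;  (-1·δu/u)² = (-1×0.0652)² = 0.00425;  (2·δq/q)² = (2×0.0624)² = 0.0156
δQ/Q = √(0.0204) = 0.143
Q = 0.1435, so δQ = 0.143 × 0.1435 = 0.0205.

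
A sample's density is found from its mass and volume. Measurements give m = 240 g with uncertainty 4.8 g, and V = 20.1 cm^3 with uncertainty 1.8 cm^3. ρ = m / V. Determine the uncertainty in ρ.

Products/powers → add relative errors in quadrature, weighted by exponent:
  (1·δm/m)² = (1×0.0200)² = 0.000400;  (-1·δV/V)² = (-1×0.0896)² = 0.00802
δρ/ρ = √(0.00842) = 0.0918
ρ = 11.9 g/cm^3, so δρ = 0.0918 × 11.9 = 1.10 g/cm^3.

1.10 g/cm^3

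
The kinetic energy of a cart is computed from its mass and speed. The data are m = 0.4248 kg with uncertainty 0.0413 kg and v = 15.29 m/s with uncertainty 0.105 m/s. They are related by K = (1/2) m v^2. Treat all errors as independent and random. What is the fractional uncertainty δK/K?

0.0982

K is a product of powers, so relative uncertainties combine in quadrature:
  (1·δm/m)² = (1×0.0972)² = 0.00945;  (2·δv/v)² = (2×0.00687)² = 0.000189
δK/K = √(0.00964) = 0.0982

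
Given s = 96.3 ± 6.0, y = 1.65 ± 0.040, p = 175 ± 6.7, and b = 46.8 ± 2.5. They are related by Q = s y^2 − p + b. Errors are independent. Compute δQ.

21.9

Let w = s·y^2 = 262. δw/w = √((1·δs/s)² + (2·δy/y)²) = √(0.00388 + 0.00235) = 0.0789, so δw = 20.7.
Q = w − p + b: δQ = √(δw² + δp² + δb²) = √(428 + 44.9 + 6.25) = 21.9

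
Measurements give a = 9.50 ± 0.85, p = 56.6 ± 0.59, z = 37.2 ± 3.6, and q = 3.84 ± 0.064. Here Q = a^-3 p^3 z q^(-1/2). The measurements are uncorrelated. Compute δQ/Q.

Relative error in a monomial: (δQ/Q)² = Σ (nᵢ · δxᵢ/xᵢ)².
  (-3·δa/a)² = (-3×0.0895)² = 0.0720;  (3·δp/p)² = (3×0.0104)² = 0.000978;  (1·δz/z)² = (1×0.0968)² = 0.00937;  (−½·δq/q)² = (-0.5×0.0167)² = 6.94e-05
δQ/Q = √(0.0825) = 0.287

0.287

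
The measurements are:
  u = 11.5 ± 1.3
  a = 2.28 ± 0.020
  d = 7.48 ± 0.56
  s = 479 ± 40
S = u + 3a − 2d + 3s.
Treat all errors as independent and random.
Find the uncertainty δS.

Each term contributes (cᵢ δxᵢ)² to (δS)²:
  (δu)² = 1.69;  (3·δa)² = 0.00360;  (2·δd)² = 1.25;  (3·δs)² = 14400
δS = √(14400) = 120

120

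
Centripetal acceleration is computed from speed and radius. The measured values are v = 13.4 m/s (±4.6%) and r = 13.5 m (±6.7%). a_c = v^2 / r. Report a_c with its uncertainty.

Since a_c is a product/quotient, work with relative uncertainties:
  (2·δv/v)² = (2×0.0460)² = 0.00846;  (-1·δr/r)² = (-1×0.0670)² = 0.00449
δa_c/a_c = √(0.0130) = 0.114
a_c = 13.3 m/s^2, so δa_c = 0.114 × 13.3 = 1.51 m/s^2.

13.3 ± 1.51 m/s^2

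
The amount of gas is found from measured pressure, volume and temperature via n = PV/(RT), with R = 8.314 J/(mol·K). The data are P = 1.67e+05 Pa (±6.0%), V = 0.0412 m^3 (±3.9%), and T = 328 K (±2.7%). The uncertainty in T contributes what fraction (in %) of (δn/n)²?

12.5%

(δn/n)² = (1·δP/P)² + (1·δV/V)² + (-1·δT/T)²
  P term: (1×0.0600)² = 0.00360
  V term: (1×0.0390)² = 0.00152
  T term: (-1×0.0270)² = 0.000729
Total = 0.00585. Share from T = 0.000729/0.00585 = 0.125.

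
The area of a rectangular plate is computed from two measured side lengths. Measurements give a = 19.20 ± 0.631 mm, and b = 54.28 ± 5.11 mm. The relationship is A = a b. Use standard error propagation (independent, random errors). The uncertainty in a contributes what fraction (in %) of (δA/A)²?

10.9%

(δA/A)² = (1·δa/a)² + (1·δb/b)²
  a term: (1×0.0329)² = 0.00108
  b term: (1×0.0941)² = 0.00886
Total = 0.00994. Share from a = 0.00108/0.00994 = 0.109.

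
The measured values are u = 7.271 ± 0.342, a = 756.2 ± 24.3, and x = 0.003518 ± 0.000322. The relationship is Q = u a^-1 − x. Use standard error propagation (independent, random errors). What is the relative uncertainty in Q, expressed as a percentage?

10.4%

Let p = u·a^-1 = 0.009615. δp/p = √((1·δu/u)² + (-1·δa/a)²) = √(0.00221 + 0.00103) = 0.0570, so δp = 0.000548.
Q = p − x: δQ = √(δp² + δx²) = √(3e-07 + 1.04e-07) = 0.000635
Q = 0.006097, so δQ/Q = 0.000635/0.006097 = 0.104.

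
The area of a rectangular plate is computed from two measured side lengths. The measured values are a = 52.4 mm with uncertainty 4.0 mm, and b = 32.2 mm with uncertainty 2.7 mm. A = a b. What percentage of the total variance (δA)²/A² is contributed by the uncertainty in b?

54.7%

(δA/A)² = (1·δa/a)² + (1·δb/b)²
  a term: (1×0.0763)² = 0.00583
  b term: (1×0.0839)² = 0.00703
Total = 0.0129. Share from b = 0.00703/0.0129 = 0.547.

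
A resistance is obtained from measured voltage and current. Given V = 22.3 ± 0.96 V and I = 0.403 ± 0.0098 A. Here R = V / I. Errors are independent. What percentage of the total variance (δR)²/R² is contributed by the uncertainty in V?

75.8%

(δR/R)² = (1·δV/V)² + (-1·δI/I)²
  V term: (1×0.0430)² = 0.00185
  I term: (-1×0.0243)² = 0.000591
Total = 0.00244. Share from V = 0.00185/0.00244 = 0.758.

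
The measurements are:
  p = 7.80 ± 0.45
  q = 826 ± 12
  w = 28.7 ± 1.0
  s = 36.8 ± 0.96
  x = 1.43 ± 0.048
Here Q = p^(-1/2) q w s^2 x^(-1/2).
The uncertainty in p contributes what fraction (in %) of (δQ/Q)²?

15.8%

(δQ/Q)² = (−½·δp/p)² + (1·δq/q)² + (1·δw/w)² + (2·δs/s)² + (−½·δx/x)²
  p term: (-0.5×0.0577)² = 0.000832
  q term: (1×0.0145)² = 0.000211
  w term: (1×0.0348)² = 0.00121
  s term: (2×0.0261)² = 0.00272
  x term: (-0.5×0.0336)² = 0.000282
Total = 0.00526. Share from p = 0.000832/0.00526 = 0.158.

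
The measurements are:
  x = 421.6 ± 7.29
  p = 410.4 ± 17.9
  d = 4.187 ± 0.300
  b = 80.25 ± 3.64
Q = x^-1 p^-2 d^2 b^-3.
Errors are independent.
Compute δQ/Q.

0.217

Products/powers → add relative errors in quadrature, weighted by exponent:
  (-1·δx/x)² = (-1×0.0173)² = 0.000299;  (-2·δp/p)² = (-2×0.0436)² = 0.00761;  (2·δd/d)² = (2×0.0717)² = 0.0205;  (-3·δb/b)² = (-3×0.0454)² = 0.0185
δQ/Q = √(0.0470) = 0.217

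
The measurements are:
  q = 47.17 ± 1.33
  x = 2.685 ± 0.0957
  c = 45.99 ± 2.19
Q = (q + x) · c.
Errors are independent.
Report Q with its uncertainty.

2293 ± 125

Let u = q + x = 49.86. δu = √(δq² + δx²) = √(1.77 + 0.00916) = 1.33, so δu/u = 0.0267.
Q is then a monomial in u, c:
δQ/Q = √((δu/u)² + (1·δc/c)²) = √(0.000715 + 0.00227) = 0.0546
Q = 2293, so δQ = 0.0546 × 2293 = 125.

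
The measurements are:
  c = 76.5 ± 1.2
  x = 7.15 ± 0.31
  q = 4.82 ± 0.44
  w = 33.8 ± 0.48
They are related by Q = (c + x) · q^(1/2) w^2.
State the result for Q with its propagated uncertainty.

Let u = c + x = 83.7. δu = √(δc² + δx²) = √(1.44 + 0.0961) = 1.24, so δu/u = 0.0148.
Q is then a monomial in u, q, w:
δQ/Q = √((δu/u)² + (½·δq/q)² + (2·δw/w)²) = √(0.000220 + 0.00208 + 0.000807) = 0.0558
Q = 2.1e+05, so δQ = 0.0558 × 2.1e+05 = 11700.

(2.10 ± 0.117) × 10^5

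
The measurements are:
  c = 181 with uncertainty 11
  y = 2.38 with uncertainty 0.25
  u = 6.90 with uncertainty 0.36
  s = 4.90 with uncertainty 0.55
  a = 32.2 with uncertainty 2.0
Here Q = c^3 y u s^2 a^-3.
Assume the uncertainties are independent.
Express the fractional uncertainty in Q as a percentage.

36.3%

For a monomial Q ∝ c^3, y, u, s^2, a^-3, fractional errors add in quadrature:
  (3·δc/c)² = (3×0.0608)² = 0.0332;  (1·δy/y)² = (1×0.105)² = 0.0110;  (1·δu/u)² = (1×0.0522)² = 0.00272;  (2·δs/s)² = (2×0.112)² = 0.0504;  (-3·δa/a)² = (-3×0.0621)² = 0.0347
δQ/Q = √(0.132) = 0.363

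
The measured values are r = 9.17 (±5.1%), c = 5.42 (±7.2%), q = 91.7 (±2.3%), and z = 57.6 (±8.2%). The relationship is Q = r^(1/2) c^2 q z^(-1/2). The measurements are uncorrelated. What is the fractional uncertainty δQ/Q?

Products/powers → add relative errors in quadrature, weighted by exponent:
  (½·δr/r)² = (0.5×0.0510)² = 0.000650;  (2·δc/c)² = (2×0.0720)² = 0.0207;  (1·δq/q)² = (1×0.0230)² = 0.000529;  (−½·δz/z)² = (-0.5×0.0820)² = 0.00168
δQ/Q = √(0.0236) = 0.154

0.154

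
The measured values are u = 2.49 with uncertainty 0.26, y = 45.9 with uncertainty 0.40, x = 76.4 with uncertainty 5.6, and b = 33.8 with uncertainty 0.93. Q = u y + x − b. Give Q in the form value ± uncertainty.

157 ± 13.3

Let p = u·y = 114. δp/p = √((1·δu/u)² + (1·δy/y)²) = √(0.0109 + 7.59e-05) = 0.105, so δp = 12.0.
Q = p + x − b: δQ = √(δp² + δx² + δb²) = √(143 + 31.4 + 0.865) = 13.3
Q = 157.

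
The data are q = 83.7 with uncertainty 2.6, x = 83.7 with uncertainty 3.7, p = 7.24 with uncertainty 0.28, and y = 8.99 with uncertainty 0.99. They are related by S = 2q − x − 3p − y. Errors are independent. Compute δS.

Sums and differences: (δS)² = Σ (cᵢ δxᵢ)².
  (2·δq)² = 27.0;  (δx)² = 13.7;  (3·δp)² = 0.706;  (δy)² = 0.980
δS = √(42.4) = 6.51

6.51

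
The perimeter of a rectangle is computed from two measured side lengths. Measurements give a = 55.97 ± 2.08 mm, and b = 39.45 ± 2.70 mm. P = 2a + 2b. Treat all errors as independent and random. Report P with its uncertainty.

190.8 ± 6.82 mm

Absolute uncertainties add in quadrature for a linear combination:
  (2·δa)² = 17.3;  (2·δb)² = 29.2
δP = √(46.5) = 6.82 mm
P = 190.8 mm.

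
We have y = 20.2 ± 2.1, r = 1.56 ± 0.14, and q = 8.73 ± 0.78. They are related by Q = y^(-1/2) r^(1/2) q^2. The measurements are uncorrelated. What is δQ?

Each factor contributes (exponent × relative error)² to (δQ/Q)²:
  (−½·δy/y)² = (-0.5×0.104)² = 0.00270;  (½·δr/r)² = (0.5×0.0897)² = 0.00201;  (2·δq/q)² = (2×0.0893)² = 0.0319
δQ/Q = √(0.0366) = 0.191
Q = 21.2, so δQ = 0.191 × 21.2 = 4.05.

4.05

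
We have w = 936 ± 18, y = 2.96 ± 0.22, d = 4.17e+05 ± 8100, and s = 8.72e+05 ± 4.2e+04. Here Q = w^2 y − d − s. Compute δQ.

2.21e+05

Let p = w^2·y = 2.59e+06. δp/p = √((2·δw/w)² + (1·δy/y)²) = √(0.00148 + 0.00552) = 0.0837, so δp = 2.17e+05.
Q = p − d − s: δQ = √(δp² + δd² + δs²) = √(4.71e+10 + 6.56e+07 + 1.76e+09) = 2.21e+05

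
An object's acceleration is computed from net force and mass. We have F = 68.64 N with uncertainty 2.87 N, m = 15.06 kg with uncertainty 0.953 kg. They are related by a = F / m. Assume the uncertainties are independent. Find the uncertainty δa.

Relative error in a monomial: (δa/a)² = Σ (nᵢ · δxᵢ/xᵢ)².
  (1·δF/F)² = (1×0.0418)² = 0.00175;  (-1·δm/m)² = (-1×0.0633)² = 0.00400
δa/a = √(0.00575) = 0.0758
a = 4.558 m/s^2, so δa = 0.0758 × 4.558 = 0.346 m/s^2.

0.346 m/s^2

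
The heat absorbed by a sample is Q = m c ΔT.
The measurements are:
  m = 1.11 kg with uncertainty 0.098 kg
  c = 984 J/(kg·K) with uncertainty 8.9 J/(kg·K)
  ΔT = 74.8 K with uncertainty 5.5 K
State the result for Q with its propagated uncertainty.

Q is a product of powers, so relative uncertainties combine in quadrature:
  (1·δm/m)² = (1×0.0883)² = 0.00779;  (1·δc/c)² = (1×0.00904)² = 8.18e-05;  (1·δΔT/ΔT)² = (1×0.0735)² = 0.00541
δQ/Q = √(0.0133) = 0.115
Q = 81700 J, so δQ = 0.115 × 81700 = 9420 J.

81700 ± 9420 J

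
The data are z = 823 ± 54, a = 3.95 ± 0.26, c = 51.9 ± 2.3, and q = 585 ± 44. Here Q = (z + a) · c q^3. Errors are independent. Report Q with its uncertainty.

(8.59 ± 2.05) × 10^12

Let u = z + a = 827. δu = √(δz² + δa²) = √(2920 + 0.0676) = 54.0, so δu/u = 0.0653.
Q is then a monomial in u, c, q:
δQ/Q = √((δu/u)² + (1·δc/c)² + (3·δq/q)²) = √(0.00426 + 0.00196 + 0.0509) = 0.239
Q = 8.59e+12, so δQ = 0.239 × 8.59e+12 = 2.05e+12.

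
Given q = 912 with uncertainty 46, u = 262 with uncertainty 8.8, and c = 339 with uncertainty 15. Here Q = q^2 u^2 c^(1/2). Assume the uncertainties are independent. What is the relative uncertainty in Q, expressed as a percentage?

Relative error in a monomial: (δQ/Q)² = Σ (nᵢ · δxᵢ/xᵢ)².
  (2·δq/q)² = (2×0.0504)² = 0.0102;  (2·δu/u)² = (2×0.0336)² = 0.00451;  (½·δc/c)² = (0.5×0.0442)² = 0.000489
δQ/Q = √(0.0152) = 0.123

12.3%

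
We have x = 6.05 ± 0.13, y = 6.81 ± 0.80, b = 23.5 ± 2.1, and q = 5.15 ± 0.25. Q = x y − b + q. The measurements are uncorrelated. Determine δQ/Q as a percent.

Let p = x·y = 41.2. δp/p = √((1·δx/x)² + (1·δy/y)²) = √(0.000462 + 0.0138) = 0.119, so δp = 4.92.
Q = p − b + q: δQ = √(δp² + δb² + δq²) = √(24.2 + 4.41 + 0.0625) = 5.36
Q = 22.9, so δQ/Q = 5.36/22.9 = 0.234.

23.4%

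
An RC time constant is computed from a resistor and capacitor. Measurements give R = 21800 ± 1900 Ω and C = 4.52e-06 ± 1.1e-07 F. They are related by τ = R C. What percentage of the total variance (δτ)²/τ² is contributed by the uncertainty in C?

7.23%

(δτ/τ)² = (1·δR/R)² + (1·δC/C)²
  R term: (1×0.0872)² = 0.00760
  C term: (1×0.0243)² = 0.000592
Total = 0.00819. Share from C = 0.000592/0.00819 = 0.0723.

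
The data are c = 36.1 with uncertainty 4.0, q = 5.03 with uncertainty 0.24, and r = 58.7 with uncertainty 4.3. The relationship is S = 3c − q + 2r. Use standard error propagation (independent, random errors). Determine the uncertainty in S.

14.8

Sums and differences: (δS)² = Σ (cᵢ δxᵢ)².
  (3·δc)² = 144;  (δq)² = 0.0576;  (2·δr)² = 74.0
δS = √(218) = 14.8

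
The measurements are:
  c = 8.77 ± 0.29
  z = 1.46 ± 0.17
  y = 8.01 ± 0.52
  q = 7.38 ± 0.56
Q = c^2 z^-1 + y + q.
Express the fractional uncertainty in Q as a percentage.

Let p = c^2·z^-1 = 52.7. δp/p = √((2·δc/c)² + (-1·δz/z)²) = √(0.00437 + 0.0136) = 0.134, so δp = 7.05.
Q = p + y + q: δQ = √(δp² + δy² + δq²) = √(49.8 + 0.270 + 0.314) = 7.10
Q = 68.1, so δQ/Q = 7.10/68.1 = 0.104.

10.4%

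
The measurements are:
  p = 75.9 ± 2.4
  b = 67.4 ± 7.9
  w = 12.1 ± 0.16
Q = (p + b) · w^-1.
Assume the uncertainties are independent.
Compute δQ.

Let u = p + b = 143. δu = √(δp² + δb²) = √(5.76 + 62.4) = 8.26, so δu/u = 0.0576.
Q is then a monomial in u, w:
δQ/Q = √((δu/u)² + (-1·δw/w)²) = √(0.00332 + 0.000175) = 0.0591
Q = 11.8, so δQ = 0.0591 × 11.8 = 0.700.

0.700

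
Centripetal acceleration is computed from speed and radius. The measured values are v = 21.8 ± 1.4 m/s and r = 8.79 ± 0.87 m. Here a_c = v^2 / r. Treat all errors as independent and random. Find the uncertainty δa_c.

Each factor contributes (exponent × relative error)² to (δa_c/a_c)²:
  (2·δv/v)² = (2×0.0642)² = 0.0165;  (-1·δr/r)² = (-1×0.0990)² = 0.00980
δa_c/a_c = √(0.0263) = 0.162
a_c = 54.1 m/s^2, so δa_c = 0.162 × 54.1 = 8.77 m/s^2.

8.77 m/s^2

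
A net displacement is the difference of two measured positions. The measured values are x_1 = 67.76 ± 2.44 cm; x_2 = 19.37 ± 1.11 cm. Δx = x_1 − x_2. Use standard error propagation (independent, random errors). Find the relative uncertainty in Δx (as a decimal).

For a sum/difference, combine absolute errors in quadrature:
  (δx_1)² = 5.95;  (δx_2)² = 1.23
δΔx = √(7.19) = 2.68 cm
Δx = 48.39 cm, so δΔx/Δx = 2.68/48.39 = 0.0554.

0.0554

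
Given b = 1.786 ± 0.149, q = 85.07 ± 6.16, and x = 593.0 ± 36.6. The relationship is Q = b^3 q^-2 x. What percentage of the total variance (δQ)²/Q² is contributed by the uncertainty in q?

(δQ/Q)² = (3·δb/b)² + (-2·δq/q)² + (1·δx/x)²
  b term: (3×0.0834)² = 0.0626
  q term: (-2×0.0724)² = 0.0210
  x term: (1×0.0617)² = 0.00381
Total = 0.0874. Share from q = 0.0210/0.0874 = 0.240.

24.0%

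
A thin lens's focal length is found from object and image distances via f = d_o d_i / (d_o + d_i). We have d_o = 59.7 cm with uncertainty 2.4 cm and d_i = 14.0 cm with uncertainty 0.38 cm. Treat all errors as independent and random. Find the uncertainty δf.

∂f/∂d_o = (d_i/(d_o+d_i))² = 0.0361;  ∂f/∂d_i = (d_o/(d_o+d_i))² = 0.656
δf = √((∂f/∂d_o · δd_o)² + (∂f/∂d_i · δd_i)²) = √(0.00750 + 0.0622) = 0.264 cm

0.264 cm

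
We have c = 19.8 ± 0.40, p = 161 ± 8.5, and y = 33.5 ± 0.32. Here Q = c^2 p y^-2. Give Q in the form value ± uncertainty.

56.2 ± 3.89

Q is a product of powers, so relative uncertainties combine in quadrature:
  (2·δc/c)² = (2×0.0202)² = 0.00163;  (1·δp/p)² = (1×0.0528)² = 0.00279;  (-2·δy/y)² = (-2×0.00955)² = 0.000365
δQ/Q = √(0.00478) = 0.0692
Q = 56.2, so δQ = 0.0692 × 56.2 = 3.89.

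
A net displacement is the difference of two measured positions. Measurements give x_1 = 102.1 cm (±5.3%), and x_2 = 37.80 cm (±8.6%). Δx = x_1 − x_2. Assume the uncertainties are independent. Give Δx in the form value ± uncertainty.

64.30 ± 6.31 cm

Each term contributes (cᵢ δxᵢ)² to (δΔx)²:
  (δx_1)² = 29.3;  (δx_2)² = 10.6
δΔx = √(39.8) = 6.31 cm
Δx = 64.30 cm.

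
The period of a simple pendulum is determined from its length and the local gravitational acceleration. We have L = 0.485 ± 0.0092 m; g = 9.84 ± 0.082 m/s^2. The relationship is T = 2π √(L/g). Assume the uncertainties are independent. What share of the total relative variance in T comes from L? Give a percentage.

83.8%

(δT/T)² = (½·δL/L)² + (−½·δg/g)²
  L term: (0.5×0.0190)² = 9e-05
  g term: (-0.5×0.00833)² = 1.74e-05
Total = 0.000107. Share from L = 9e-05/0.000107 = 0.838.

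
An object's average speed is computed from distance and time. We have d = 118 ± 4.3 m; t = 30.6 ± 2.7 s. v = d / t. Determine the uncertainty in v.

0.368 m/s

v is a product of powers, so relative uncertainties combine in quadrature:
  (1·δd/d)² = (1×0.0364)² = 0.00133;  (-1·δt/t)² = (-1×0.0882)² = 0.00779
δv/v = √(0.00911) = 0.0955
v = 3.86 m/s, so δv = 0.0955 × 3.86 = 0.368 m/s.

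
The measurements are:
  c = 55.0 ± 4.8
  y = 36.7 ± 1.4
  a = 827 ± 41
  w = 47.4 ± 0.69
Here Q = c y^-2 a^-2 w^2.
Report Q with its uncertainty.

(1.34 ± 0.208) × 10^-4

Q is a product of powers, so relative uncertainties combine in quadrature:
  (1·δc/c)² = (1×0.0873)² = 0.00762;  (-2·δy/y)² = (-2×0.0381)² = 0.00582;  (-2·δa/a)² = (-2×0.0496)² = 0.00983;  (2·δw/w)² = (2×0.0146)² = 0.000848
δQ/Q = √(0.0241) = 0.155
Q = 0.000134, so δQ = 0.155 × 0.000134 = 2.08e-05.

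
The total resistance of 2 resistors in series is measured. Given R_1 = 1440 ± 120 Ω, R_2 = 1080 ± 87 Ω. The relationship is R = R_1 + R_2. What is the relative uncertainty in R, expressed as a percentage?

Sums and differences: (δR)² = Σ (cᵢ δxᵢ)².
  (δR_1)² = 14400;  (δR_2)² = 7570
δR = √(22000) = 148 Ω
R = 2520 Ω, so δR/R = 148/2520 = 0.0588.

5.88%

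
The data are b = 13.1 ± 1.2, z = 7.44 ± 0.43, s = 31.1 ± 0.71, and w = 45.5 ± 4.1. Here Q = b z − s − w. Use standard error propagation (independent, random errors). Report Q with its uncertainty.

Let p = b·z = 97.5. δp/p = √((1·δb/b)² + (1·δz/z)²) = √(0.00839 + 0.00334) = 0.108, so δp = 10.6.
Q = p − s − w: δQ = √(δp² + δs² + δw²) = √(111 + 0.504 + 16.8) = 11.3
Q = 20.9.

20.9 ± 11.3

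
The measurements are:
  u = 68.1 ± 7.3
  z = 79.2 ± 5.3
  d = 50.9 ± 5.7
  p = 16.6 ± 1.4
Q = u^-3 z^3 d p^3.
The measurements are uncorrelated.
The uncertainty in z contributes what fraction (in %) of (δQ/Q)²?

18.3%

(δQ/Q)² = (-3·δu/u)² + (3·δz/z)² + (1·δd/d)² + (3·δp/p)²
  u term: (-3×0.107)² = 0.103
  z term: (3×0.0669)² = 0.0403
  d term: (1×0.112)² = 0.0125
  p term: (3×0.0843)² = 0.0640
Total = 0.220. Share from z = 0.0403/0.220 = 0.183.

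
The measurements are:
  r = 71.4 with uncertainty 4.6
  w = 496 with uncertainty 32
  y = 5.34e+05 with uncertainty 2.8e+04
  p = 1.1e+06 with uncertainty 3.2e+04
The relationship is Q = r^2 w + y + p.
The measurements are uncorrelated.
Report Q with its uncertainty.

(4.16 ± 0.367) × 10^6

Let h = r^2·w = 2.53e+06. δh/h = √((2·δr/r)² + (1·δw/w)²) = √(0.0166 + 0.00416) = 0.144, so δh = 3.64e+05.
Q = h + y + p: δQ = √(δh² + δy² + δp²) = √(1.33e+11 + 7.84e+08 + 1.02e+09) = 3.67e+05
Q = 4.16e+06.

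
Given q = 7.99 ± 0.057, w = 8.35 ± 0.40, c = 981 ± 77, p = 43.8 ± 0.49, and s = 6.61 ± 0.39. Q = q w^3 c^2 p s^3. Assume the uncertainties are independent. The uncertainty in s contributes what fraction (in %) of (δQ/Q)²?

(δQ/Q)² = (1·δq/q)² + (3·δw/w)² + (2·δc/c)² + (1·δp/p)² + (3·δs/s)²
  q term: (1×0.00713)² = 5.09e-05
  w term: (3×0.0479)² = 0.0207
  c term: (2×0.0785)² = 0.0246
  p term: (1×0.0112)² = 0.000125
  s term: (3×0.0590)² = 0.0313
Total = 0.0768. Share from s = 0.0313/0.0768 = 0.408.

40.8%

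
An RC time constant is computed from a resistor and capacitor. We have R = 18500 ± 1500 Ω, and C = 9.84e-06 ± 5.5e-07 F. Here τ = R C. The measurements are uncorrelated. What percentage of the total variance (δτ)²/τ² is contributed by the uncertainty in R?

67.8%

(δτ/τ)² = (1·δR/R)² + (1·δC/C)²
  R term: (1×0.0811)² = 0.00657
  C term: (1×0.0559)² = 0.00312
Total = 0.00970. Share from R = 0.00657/0.00970 = 0.678.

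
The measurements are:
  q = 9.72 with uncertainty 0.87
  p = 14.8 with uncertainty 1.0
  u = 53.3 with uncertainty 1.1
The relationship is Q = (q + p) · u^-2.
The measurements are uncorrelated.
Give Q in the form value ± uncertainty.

0.00863 ± 0.000587

Let w = q + p = 24.5. δw = √(δq² + δp²) = √(0.757 + 1.00) = 1.33, so δw/w = 0.0541.
Q is then a monomial in w, u:
δQ/Q = √((δw/w)² + (-2·δu/u)²) = √(0.00292 + 0.00170) = 0.0680
Q = 0.00863, so δQ = 0.0680 × 0.00863 = 0.000587.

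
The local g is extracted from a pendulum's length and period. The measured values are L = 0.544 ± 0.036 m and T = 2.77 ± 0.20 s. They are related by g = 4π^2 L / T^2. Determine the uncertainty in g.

0.445 m/s^2

Relative error in a monomial: (δg/g)² = Σ (nᵢ · δxᵢ/xᵢ)².
  (1·δL/L)² = (1×0.0662)² = 0.00438;  (-2·δT/T)² = (-2×0.0722)² = 0.0209
δg/g = √(0.0252) = 0.159
g = 2.80 m/s^2, so δg = 0.159 × 2.80 = 0.445 m/s^2.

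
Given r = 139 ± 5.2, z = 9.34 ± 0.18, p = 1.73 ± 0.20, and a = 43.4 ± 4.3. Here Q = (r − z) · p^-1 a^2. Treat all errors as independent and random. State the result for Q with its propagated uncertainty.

(1.41 ± 0.329) × 10^5

Let u = r − z = 130. δu = √(δr² + δz²) = √(27.0 + 0.0324) = 5.20, so δu/u = 0.0401.
Q is then a monomial in u, p, a:
δQ/Q = √((δu/u)² + (-1·δp/p)² + (2·δa/a)²) = √(0.00161 + 0.0134 + 0.0393) = 0.233
Q = 1.41e+05, so δQ = 0.233 × 1.41e+05 = 32900.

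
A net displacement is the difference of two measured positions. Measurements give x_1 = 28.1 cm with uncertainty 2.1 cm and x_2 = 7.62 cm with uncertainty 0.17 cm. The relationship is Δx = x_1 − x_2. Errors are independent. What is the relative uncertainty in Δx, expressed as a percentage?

10.3%

For a sum/difference, combine absolute errors in quadrature:
  (δx_1)² = 4.41;  (δx_2)² = 0.0289
δΔx = √(4.44) = 2.11 cm
Δx = 20.5 cm, so δΔx/Δx = 2.11/20.5 = 0.103.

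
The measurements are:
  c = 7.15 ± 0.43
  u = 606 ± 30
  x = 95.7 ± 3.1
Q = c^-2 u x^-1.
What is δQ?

Relative error in a monomial: (δQ/Q)² = Σ (nᵢ · δxᵢ/xᵢ)².
  (-2·δc/c)² = (-2×0.0601)² = 0.0145;  (1·δu/u)² = (1×0.0495)² = 0.00245;  (-1·δx/x)² = (-1×0.0324)² = 0.00105
δQ/Q = √(0.0180) = 0.134
Q = 0.124, so δQ = 0.134 × 0.124 = 0.0166.

0.0166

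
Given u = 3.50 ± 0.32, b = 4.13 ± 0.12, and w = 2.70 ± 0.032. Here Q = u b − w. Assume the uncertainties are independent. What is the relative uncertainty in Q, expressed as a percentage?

Let p = u·b = 14.5. δp/p = √((1·δu/u)² + (1·δb/b)²) = √(0.00836 + 0.000844) = 0.0959, so δp = 1.39.
Q = p − w: δQ = √(δp² + δw²) = √(1.92 + 0.00102) = 1.39
Q = 11.8, so δQ/Q = 1.39/11.8 = 0.118.

11.8%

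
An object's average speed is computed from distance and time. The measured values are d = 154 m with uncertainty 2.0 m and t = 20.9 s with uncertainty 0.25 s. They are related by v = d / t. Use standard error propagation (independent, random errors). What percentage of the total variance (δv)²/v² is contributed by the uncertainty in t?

(δv/v)² = (1·δd/d)² + (-1·δt/t)²
  d term: (1×0.0130)² = 0.000169
  t term: (-1×0.0120)² = 0.000143
Total = 0.000312. Share from t = 0.000143/0.000312 = 0.459.

45.9%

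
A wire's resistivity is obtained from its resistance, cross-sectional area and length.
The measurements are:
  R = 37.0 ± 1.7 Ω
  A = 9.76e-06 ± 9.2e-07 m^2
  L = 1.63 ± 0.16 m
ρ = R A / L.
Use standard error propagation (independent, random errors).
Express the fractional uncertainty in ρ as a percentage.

14.4%

ρ is a product of powers, so relative uncertainties combine in quadrature:
  (1·δR/R)² = (1×0.0459)² = 0.00211;  (1·δA/A)² = (1×0.0943)² = 0.00889;  (-1·δL/L)² = (-1×0.0982)² = 0.00964
δρ/ρ = √(0.0206) = 0.144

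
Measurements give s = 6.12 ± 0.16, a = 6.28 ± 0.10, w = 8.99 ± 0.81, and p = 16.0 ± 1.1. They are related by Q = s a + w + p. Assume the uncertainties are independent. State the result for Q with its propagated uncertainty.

63.4 ± 1.80

Let h = s·a = 38.4. δh/h = √((1·δs/s)² + (1·δa/a)²) = √(0.000683 + 0.000254) = 0.0306, so δh = 1.18.
Q = h + w + p: δQ = √(δh² + δw² + δp²) = √(1.38 + 0.656 + 1.21) = 1.80
Q = 63.4.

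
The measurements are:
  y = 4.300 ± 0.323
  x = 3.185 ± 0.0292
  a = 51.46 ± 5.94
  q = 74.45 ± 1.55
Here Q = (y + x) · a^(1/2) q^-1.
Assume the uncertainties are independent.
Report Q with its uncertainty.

Let u = y + x = 7.485. δu = √(δy² + δx²) = √(0.104 + 0.000853) = 0.324, so δu/u = 0.0433.
Q is then a monomial in u, a, q:
δQ/Q = √((δu/u)² + (½·δa/a)² + (-1·δq/q)²) = √(0.00188 + 0.00333 + 0.000433) = 0.0751
Q = 0.7212, so δQ = 0.0751 × 0.7212 = 0.0542.

0.7212 ± 0.0542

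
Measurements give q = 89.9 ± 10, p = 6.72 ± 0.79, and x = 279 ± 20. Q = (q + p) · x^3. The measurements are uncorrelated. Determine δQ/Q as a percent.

23.9%

Let u = q + p = 96.6. δu = √(δq² + δp²) = √(100 + 0.624) = 10.0, so δu/u = 0.104.
Q is then a monomial in u, x:
δQ/Q = √((δu/u)² + (3·δx/x)²) = √(0.0108 + 0.0462) = 0.239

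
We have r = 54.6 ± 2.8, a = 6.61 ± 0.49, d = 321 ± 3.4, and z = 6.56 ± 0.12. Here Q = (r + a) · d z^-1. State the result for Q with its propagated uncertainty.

Let u = r + a = 61.2. δu = √(δr² + δa²) = √(7.84 + 0.240) = 2.84, so δu/u = 0.0464.
Q is then a monomial in u, d, z:
δQ/Q = √((δu/u)² + (1·δd/d)² + (-1·δz/z)²) = √(0.00216 + 0.000112 + 0.000335) = 0.0510
Q = 3000, so δQ = 0.0510 × 3000 = 153.

3000 ± 153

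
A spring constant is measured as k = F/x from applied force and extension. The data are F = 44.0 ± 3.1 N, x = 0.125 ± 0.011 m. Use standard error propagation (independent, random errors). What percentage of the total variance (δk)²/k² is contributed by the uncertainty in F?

39.1%

(δk/k)² = (1·δF/F)² + (-1·δx/x)²
  F term: (1×0.0705)² = 0.00496
  x term: (-1×0.0880)² = 0.00774
Total = 0.0127. Share from F = 0.00496/0.0127 = 0.391.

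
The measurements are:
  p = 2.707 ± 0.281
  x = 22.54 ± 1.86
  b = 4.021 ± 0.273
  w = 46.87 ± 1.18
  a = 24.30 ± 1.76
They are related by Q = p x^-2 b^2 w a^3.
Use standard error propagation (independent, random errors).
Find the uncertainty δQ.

18700

For a monomial Q ∝ p, x^-2, b^2, w, a^3, fractional errors add in quadrature:
  (1·δp/p)² = (1×0.104)² = 0.0108;  (-2·δx/x)² = (-2×0.0825)² = 0.0272;  (2·δb/b)² = (2×0.0679)² = 0.0184;  (1·δw/w)² = (1×0.0252)² = 0.000634;  (3·δa/a)² = (3×0.0724)² = 0.0472
δQ/Q = √(0.104) = 0.323
Q = 57940, so δQ = 0.323 × 57940 = 18700.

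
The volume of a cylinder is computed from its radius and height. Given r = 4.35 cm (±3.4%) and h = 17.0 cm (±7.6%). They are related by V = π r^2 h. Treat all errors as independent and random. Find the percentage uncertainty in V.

10.2%

Since V is a product/quotient, work with relative uncertainties:
  (2·δr/r)² = (2×0.0340)² = 0.00462;  (1·δh/h)² = (1×0.0760)² = 0.00578
δV/V = √(0.0104) = 0.102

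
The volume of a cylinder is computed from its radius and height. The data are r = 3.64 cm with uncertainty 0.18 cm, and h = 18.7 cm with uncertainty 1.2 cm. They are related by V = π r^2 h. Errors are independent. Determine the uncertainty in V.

Relative error in a monomial: (δV/V)² = Σ (nᵢ · δxᵢ/xᵢ)².
  (2·δr/r)² = (2×0.0495)² = 0.00978;  (1·δh/h)² = (1×0.0642)² = 0.00412
δV/V = √(0.0139) = 0.118
V = 778 cm^3, so δV = 0.118 × 778 = 91.8 cm^3.

91.8 cm^3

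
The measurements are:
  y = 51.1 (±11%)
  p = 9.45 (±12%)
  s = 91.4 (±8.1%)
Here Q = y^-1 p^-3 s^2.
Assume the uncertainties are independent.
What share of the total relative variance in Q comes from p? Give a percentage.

77.2%

(δQ/Q)² = (-1·δy/y)² + (-3·δp/p)² + (2·δs/s)²
  y term: (-1×0.110)² = 0.0121
  p term: (-3×0.120)² = 0.130
  s term: (2×0.0810)² = 0.0262
Total = 0.168. Share from p = 0.130/0.168 = 0.772.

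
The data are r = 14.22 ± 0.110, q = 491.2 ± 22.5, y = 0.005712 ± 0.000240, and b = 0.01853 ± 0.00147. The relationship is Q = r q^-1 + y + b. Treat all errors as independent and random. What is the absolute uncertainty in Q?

0.00201

Let p = r·q^-1 = 0.02895. δp/p = √((1·δr/r)² + (-1·δq/q)²) = √(5.98e-05 + 0.00210) = 0.0465, so δp = 0.00134.
Q = p + y + b: δQ = √(δp² + δy² + δb²) = √(1.81e-06 + 5.76e-08 + 2.16e-06) = 0.00201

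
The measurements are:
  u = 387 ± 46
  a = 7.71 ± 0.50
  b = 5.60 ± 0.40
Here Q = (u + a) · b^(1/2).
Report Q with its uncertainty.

934 ± 114

Let w = u + a = 395. δw = √(δu² + δa²) = √(2120 + 0.250) = 46.0, so δw/w = 0.117.
Q is then a monomial in w, b:
δQ/Q = √((δw/w)² + (½·δb/b)²) = √(0.0136 + 0.00128) = 0.122
Q = 934, so δQ = 0.122 × 934 = 114.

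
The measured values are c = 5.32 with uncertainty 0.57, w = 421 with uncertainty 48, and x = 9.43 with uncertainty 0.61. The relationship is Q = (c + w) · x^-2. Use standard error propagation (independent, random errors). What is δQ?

Let u = c + w = 426. δu = √(δc² + δw²) = √(0.325 + 2300) = 48.0, so δu/u = 0.113.
Q is then a monomial in u, x:
δQ/Q = √((δu/u)² + (-2·δx/x)²) = √(0.0127 + 0.0167) = 0.172
Q = 4.79, so δQ = 0.172 × 4.79 = 0.822.

0.822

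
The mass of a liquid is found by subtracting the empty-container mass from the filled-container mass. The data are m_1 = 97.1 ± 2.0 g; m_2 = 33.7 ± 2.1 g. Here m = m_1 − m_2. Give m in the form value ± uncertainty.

Sums and differences: (δm)² = Σ (cᵢ δxᵢ)².
  (δm_1)² = 4.00;  (δm_2)² = 4.41
δm = √(8.41) = 2.90 g
m = 63.4 g.

63.4 ± 2.90 g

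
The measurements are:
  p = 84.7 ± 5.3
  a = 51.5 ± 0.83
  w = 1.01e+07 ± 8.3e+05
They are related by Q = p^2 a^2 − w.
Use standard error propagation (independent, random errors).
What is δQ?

2.6e+06

Let h = p^2·a^2 = 1.9e+07. δh/h = √((2·δp/p)² + (2·δa/a)²) = √(0.0157 + 0.00104) = 0.129, so δh = 2.46e+06.
Q = h − w: δQ = √(δh² + δw²) = √(6.05e+12 + 6.89e+11) = 2.6e+06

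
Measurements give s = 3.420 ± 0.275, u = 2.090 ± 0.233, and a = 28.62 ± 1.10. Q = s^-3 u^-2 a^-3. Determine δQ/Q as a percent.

For a monomial Q ∝ s^-3, u^-2, a^-3, fractional errors add in quadrature:
  (-3·δs/s)² = (-3×0.0804)² = 0.0582;  (-2·δu/u)² = (-2×0.111)² = 0.0497;  (-3·δa/a)² = (-3×0.0384)² = 0.0133
δQ/Q = √(0.121) = 0.348

34.8%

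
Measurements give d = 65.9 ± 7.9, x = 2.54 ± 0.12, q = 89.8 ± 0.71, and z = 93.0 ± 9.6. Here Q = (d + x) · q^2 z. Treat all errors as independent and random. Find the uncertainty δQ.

7.99e+06

Let u = d + x = 68.4. δu = √(δd² + δx²) = √(62.4 + 0.0144) = 7.90, so δu/u = 0.115.
Q is then a monomial in u, q, z:
δQ/Q = √((δu/u)² + (2·δq/q)² + (1·δz/z)²) = √(0.0133 + 0.000250 + 0.0107) = 0.156
Q = 5.13e+07, so δQ = 0.156 × 5.13e+07 = 7.99e+06.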